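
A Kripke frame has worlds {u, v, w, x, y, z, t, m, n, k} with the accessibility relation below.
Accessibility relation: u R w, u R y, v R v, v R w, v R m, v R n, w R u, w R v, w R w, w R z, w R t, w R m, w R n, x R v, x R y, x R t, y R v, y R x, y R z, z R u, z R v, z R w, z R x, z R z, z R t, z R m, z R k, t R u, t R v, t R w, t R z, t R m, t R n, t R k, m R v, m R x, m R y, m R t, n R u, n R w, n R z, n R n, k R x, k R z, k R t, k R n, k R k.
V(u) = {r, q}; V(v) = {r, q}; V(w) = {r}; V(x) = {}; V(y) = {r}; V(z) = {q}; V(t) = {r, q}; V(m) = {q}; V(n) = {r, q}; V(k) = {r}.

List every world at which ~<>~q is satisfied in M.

Let φ = ~<>~q. Evaluate φ at each world:
  u (successors {w, y}): φ is false.
  v (successors {v, w, m, n}): φ is false.
  w (successors {u, v, w, z, t, m, n}): φ is false.
  x (successors {v, y, t}): φ is false.
  y (successors {v, x, z}): φ is false.
  z (successors {u, v, w, x, z, t, m, k}): φ is false.
  t (successors {u, v, w, z, m, n, k}): φ is false.
  m (successors {v, x, y, t}): φ is false.
  n (successors {u, w, z, n}): φ is false.
  k (successors {x, z, t, n, k}): φ is false.
For instance, at x:
  At x: <>~q is true, so ~<>~q is false.
    At x: <>~q requires ~q at some successor in {v, y, t}.
      ~q holds at y, so <>~q is true at x.
Satisfying worlds: none.

none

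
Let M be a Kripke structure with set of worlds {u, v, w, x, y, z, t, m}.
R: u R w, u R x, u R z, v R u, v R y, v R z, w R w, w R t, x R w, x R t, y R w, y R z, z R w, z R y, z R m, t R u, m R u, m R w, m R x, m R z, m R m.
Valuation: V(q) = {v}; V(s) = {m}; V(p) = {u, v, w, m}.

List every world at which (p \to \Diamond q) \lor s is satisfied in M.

x, y, z, t, m

Let φ = (p \to \Diamond q) \lor s. Evaluate φ at each world:
  u (successors {w, x, z}): φ is false.
  v (successors {u, y, z}): φ is false.
  w (successors {w, t}): φ is false.
  x (successors {w, t}): φ is true.
  y (successors {w, z}): φ is true.
  z (successors {w, y, m}): φ is true.
  t (successors {u}): φ is true.
  m (successors {u, w, x, z, m}): φ is true.
For instance, at t:
  At t: p \to \Diamond q is true, s is false, so (p \to \Diamond q) \lor s is true.
    At t: p is false, \Diamond q is false, so p \to \Diamond q is true.
      At t: \Diamond q requires q at some successor in {u}.
        At u: q is false.
      So \Diamond q is false at t.
Satisfying worlds: {x, y, z, t, m}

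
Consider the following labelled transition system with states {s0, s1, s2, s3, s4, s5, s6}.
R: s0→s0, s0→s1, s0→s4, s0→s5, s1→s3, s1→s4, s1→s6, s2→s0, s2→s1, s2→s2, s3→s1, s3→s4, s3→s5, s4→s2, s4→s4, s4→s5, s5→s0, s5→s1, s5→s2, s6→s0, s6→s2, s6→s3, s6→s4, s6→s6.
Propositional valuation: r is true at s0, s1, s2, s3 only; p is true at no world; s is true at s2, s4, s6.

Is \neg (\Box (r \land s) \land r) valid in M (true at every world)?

Yes

Let φ = \neg (\Box (r \land s) \land r). Evaluate φ at each world:
  s0 (successors {s0, s1, s4, s5}): φ is true.
  s1 (successors {s3, s4, s6}): φ is true.
  s2 (successors {s0, s1, s2}): φ is true.
  s3 (successors {s1, s4, s5}): φ is true.
  s4 (successors {s2, s4, s5}): φ is true.
  s5 (successors {s0, s1, s2}): φ is true.
  s6 (successors {s0, s2, s3, s4, s6}): φ is true.
For instance, at s6:
  At s6: \Box (r \land s) \land r is false, so \neg (\Box (r \land s) \land r) is true.
    At s6: \Box (r \land s) is false, r is false, so \Box (r \land s) \land r is false.
      At s6: \Box (r \land s) requires r \land s at every successor {s0, s2, s3, s4, s6}.
        r \land s fails at s0, so \Box (r \land s) is false at s6.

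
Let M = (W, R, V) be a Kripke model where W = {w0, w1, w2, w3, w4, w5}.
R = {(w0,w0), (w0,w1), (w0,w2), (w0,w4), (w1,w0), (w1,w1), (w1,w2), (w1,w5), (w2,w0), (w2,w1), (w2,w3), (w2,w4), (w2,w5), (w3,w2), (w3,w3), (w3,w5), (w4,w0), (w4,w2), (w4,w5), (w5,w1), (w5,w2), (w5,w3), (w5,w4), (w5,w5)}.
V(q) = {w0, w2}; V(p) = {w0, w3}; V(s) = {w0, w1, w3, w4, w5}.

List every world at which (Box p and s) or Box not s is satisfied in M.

none

Recall that Box ψ holds at a world iff ψ holds at every accessible world, and Dia ψ holds iff ψ holds at some accessible world.
Let φ = (Box p and s) or Box not s. Evaluate φ at each world:
  w0 (successors {w0, w1, w2, w4}): φ is false.
  w1 (successors {w0, w1, w2, w5}): φ is false.
  w2 (successors {w0, w1, w3, w4, w5}): φ is false.
  w3 (successors {w2, w3, w5}): φ is false.
  w4 (successors {w0, w2, w5}): φ is false.
  w5 (successors {w1, w2, w3, w4, w5}): φ is false.
For instance, at w0:
  At w0: Box p and s is false, Box not s is false, so (Box p and s) or Box not s is false.
    At w0: Box p is false, s is true, so Box p and s is false.
      At w0: Box p requires p at every successor {w0, w1, w2, w4}.
        p fails at w1, so Box p is false at w0.
    At w0: Box not s requires not s at every successor {w0, w1, w2, w4}.
      not s fails at w0, so Box not s is false at w0.
Satisfying worlds: none.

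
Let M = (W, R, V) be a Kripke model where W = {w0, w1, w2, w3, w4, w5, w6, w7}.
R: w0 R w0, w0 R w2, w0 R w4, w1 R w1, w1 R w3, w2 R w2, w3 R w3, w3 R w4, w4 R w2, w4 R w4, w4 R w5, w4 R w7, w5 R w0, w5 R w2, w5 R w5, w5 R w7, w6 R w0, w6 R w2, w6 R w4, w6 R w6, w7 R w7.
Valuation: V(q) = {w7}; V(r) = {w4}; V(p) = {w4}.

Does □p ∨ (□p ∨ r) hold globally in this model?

No

Let φ = □p ∨ (□p ∨ r). Evaluate φ at each world:
  w0 (successors {w0, w2, w4}): φ is false.
  w1 (successors {w1, w3}): φ is false.
  w2 (successors {w2}): φ is false.
  w3 (successors {w3, w4}): φ is false.
  w4 (successors {w2, w4, w5, w7}): φ is true.
  w5 (successors {w0, w2, w5, w7}): φ is false.
  w6 (successors {w0, w2, w4, w6}): φ is false.
  w7 (successors {w7}): φ is false.
Detail at w0 (counterexample):
  At w0: □p is false, □p ∨ r is false, so □p ∨ (□p ∨ r) is false.
    At w0: □p requires p at every successor {w0, w2, w4}.
      p fails at w0, so □p is false at w0.
    At w0: □p is false, r is false, so □p ∨ r is false.
      At w0: □p requires p at every successor {w0, w2, w4}.
        p fails at w0, so □p is false at w0.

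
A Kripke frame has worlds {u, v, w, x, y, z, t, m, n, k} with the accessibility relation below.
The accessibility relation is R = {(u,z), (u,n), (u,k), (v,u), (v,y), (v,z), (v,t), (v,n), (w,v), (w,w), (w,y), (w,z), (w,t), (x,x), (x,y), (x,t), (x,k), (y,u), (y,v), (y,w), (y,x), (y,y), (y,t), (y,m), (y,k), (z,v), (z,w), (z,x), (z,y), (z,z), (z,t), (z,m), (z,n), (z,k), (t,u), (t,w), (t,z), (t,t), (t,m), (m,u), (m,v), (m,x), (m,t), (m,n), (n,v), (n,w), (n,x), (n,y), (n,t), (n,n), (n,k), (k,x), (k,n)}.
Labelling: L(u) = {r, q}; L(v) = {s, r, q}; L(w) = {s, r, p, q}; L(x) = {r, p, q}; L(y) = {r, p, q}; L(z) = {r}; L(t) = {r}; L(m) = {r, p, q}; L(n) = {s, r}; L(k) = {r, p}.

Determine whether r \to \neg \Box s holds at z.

Yes

Recall that \Box ψ holds at a world iff ψ holds at every accessible world, and \Diamond ψ holds iff ψ holds at some accessible world.
At z: r is true, \neg \Box s is true, so r \to \neg \Box s is true.
  At z: \Box s is false, so \neg \Box s is true.
    At z: \Box s requires s at every successor {v, w, x, y, z, t, m, n, k}.
      s fails at x, so \Box s is false at z.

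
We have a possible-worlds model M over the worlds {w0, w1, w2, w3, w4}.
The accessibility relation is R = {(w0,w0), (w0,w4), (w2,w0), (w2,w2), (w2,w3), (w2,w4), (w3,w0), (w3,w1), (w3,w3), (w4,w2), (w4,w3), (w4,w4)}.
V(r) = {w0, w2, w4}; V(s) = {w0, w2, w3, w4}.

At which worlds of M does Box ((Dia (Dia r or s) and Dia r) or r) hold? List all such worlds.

Recall that Box ψ holds at a world iff ψ holds at every accessible world, and Dia ψ holds iff ψ holds at some accessible world.
Let φ = Box ((Dia (Dia r or s) and Dia r) or r). Evaluate φ at each world:
  w0 (successors {w0, w4}): φ is true.
  w1 (successors ∅): φ is true.
  w2 (successors {w0, w2, w3, w4}): φ is true.
  w3 (successors {w0, w1, w3}): φ is false.
  w4 (successors {w2, w3, w4}): φ is true.
For instance, at w4:
  At w4: Box ((Dia (Dia r or s) and Dia r) or r) requires (Dia (Dia r or s) and Dia r) or r at every successor {w2, w3, w4}.
      At w2: Dia (Dia r or s) and Dia r is true, r is true, so (Dia (Dia r or s) and Dia r) or r is true.
      At w3: Dia (Dia r or s) and Dia r is true, r is false, so (Dia (Dia r or s) and Dia r) or r is true.
      At w4: Dia (Dia r or s) and Dia r is true, r is true, so (Dia (Dia r or s) and Dia r) or r is true.
  So Box ((Dia (Dia r or s) and Dia r) or r) is true at w4.
Satisfying worlds: {w0, w1, w2, w4}

w0, w1, w2, w4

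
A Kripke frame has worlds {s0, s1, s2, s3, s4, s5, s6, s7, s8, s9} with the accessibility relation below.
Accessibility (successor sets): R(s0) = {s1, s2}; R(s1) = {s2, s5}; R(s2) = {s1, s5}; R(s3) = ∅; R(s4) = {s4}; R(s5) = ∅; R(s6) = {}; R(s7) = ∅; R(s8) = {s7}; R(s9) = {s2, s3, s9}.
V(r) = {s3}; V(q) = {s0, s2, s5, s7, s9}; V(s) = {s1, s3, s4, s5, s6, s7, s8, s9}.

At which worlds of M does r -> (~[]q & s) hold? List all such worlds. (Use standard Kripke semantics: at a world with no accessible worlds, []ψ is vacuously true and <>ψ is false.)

s0, s1, s2, s4, s5, s6, s7, s8, s9

Recall that []ψ holds at a world iff ψ holds at every accessible world, and <>ψ holds iff ψ holds at some accessible world.
Let φ = r -> (~[]q & s). Evaluate φ at each world:
  s0 (successors {s1, s2}): φ is true.
  s1 (successors {s2, s5}): φ is true.
  s2 (successors {s1, s5}): φ is true.
  s3 (successors ∅): φ is false.
  s4 (successors {s4}): φ is true.
  s5 (successors ∅): φ is true.
  s6 (successors ∅): φ is true.
  s7 (successors ∅): φ is true.
  s8 (successors {s7}): φ is true.
  s9 (successors {s2, s3, s9}): φ is true.
For instance, at s0:
  At s0: r is false, ~[]q & s is false, so r -> (~[]q & s) is true.
    At s0: ~[]q is true, s is false, so ~[]q & s is false.
      At s0: []q is false, so ~[]q is true.
Satisfying worlds: {s0, s1, s2, s4, s5, s6, s7, s8, s9}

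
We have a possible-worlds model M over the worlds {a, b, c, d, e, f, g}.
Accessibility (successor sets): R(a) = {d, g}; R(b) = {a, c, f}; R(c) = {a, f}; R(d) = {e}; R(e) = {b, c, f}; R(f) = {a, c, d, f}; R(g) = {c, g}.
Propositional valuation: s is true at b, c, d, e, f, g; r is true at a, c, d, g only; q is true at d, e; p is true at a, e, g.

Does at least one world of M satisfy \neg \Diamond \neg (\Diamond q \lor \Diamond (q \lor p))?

Let φ = \neg \Diamond \neg (\Diamond q \lor \Diamond (q \lor p)). Evaluate φ at each world:
  a (successors {d, g}): φ is true.
  b (successors {a, c, f}): φ is true.
  c (successors {a, f}): φ is true.
  d (successors {e}): φ is false.
  e (successors {b, c, f}): φ is true.
  f (successors {a, c, d, f}): φ is true.
  g (successors {c, g}): φ is true.
Detail at a (witness):
  At a: \Diamond \neg (\Diamond q \lor \Diamond (q \lor p)) is false, so \neg \Diamond \neg (\Diamond q \lor \Diamond (q \lor p)) is true.
    At a: \Diamond \neg (\Diamond q \lor \Diamond (q \lor p)) requires \neg (\Diamond q \lor \Diamond (q \lor p)) at some successor in {d, g}.
      At d: \neg (\Diamond q \lor \Diamond (q \lor p)) is false.
      At g: \neg (\Diamond q \lor \Diamond (q \lor p)) is false.
    So \Diamond \neg (\Diamond q \lor \Diamond (q \lor p)) is false at a.

Yes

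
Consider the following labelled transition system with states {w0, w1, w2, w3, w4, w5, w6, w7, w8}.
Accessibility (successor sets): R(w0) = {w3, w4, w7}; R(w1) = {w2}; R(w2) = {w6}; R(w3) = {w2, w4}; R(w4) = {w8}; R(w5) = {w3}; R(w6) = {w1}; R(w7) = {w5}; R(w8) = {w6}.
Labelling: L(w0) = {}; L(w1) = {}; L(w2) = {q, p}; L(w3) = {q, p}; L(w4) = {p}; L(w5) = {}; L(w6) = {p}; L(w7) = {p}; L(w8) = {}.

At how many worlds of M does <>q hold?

Let φ = <>q. Evaluate φ at each world:
  w0 (successors {w3, w4, w7}): φ is true.
  w1 (successors {w2}): φ is true.
  w2 (successors {w6}): φ is false.
  w3 (successors {w2, w4}): φ is true.
  w4 (successors {w8}): φ is false.
  w5 (successors {w3}): φ is true.
  w6 (successors {w1}): φ is false.
  w7 (successors {w5}): φ is false.
  w8 (successors {w6}): φ is false.
For instance, at w5:
  At w5: <>q requires q at some successor in {w3}.
    q holds at w3, so <>q is true at w5.
Satisfying worlds: {w0, w1, w3, w5}

4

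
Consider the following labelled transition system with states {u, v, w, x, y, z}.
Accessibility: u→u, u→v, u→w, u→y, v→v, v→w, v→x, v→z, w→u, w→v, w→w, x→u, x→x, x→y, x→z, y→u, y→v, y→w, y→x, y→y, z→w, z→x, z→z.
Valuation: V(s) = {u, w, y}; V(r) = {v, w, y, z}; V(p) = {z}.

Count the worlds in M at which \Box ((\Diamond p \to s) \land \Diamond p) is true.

0

Let φ = \Box ((\Diamond p \to s) \land \Diamond p). Evaluate φ at each world:
  u (successors {u, v, w, y}): φ is false.
  v (successors {v, w, x, z}): φ is false.
  w (successors {u, v, w}): φ is false.
  x (successors {u, x, y, z}): φ is false.
  y (successors {u, v, w, x, y}): φ is false.
  z (successors {w, x, z}): φ is false.
For instance, at y:
  At y: \Box ((\Diamond p \to s) \land \Diamond p) requires (\Diamond p \to s) \land \Diamond p at every successor {u, v, w, x, y}.
    (\Diamond p \to s) \land \Diamond p fails at u, so \Box ((\Diamond p \to s) \land \Diamond p) is false at y.
      At u: \Diamond p \to s is true, \Diamond p is false, so (\Diamond p \to s) \land \Diamond p is false.
Satisfying worlds: none.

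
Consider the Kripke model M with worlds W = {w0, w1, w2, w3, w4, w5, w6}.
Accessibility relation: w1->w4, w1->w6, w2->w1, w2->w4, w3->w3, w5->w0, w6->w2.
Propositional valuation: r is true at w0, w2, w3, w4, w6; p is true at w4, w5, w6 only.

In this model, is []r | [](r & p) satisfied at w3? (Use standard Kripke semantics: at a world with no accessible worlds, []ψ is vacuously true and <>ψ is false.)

Yes

At w3: []r is true, [](r & p) is false, so []r | [](r & p) is true.
  At w3: []r requires r at every successor {w3}.
    At w3: r is true.
  So []r is true at w3.
  At w3: [](r & p) requires r & p at every successor {w3}.
    r & p fails at w3, so [](r & p) is false at w3.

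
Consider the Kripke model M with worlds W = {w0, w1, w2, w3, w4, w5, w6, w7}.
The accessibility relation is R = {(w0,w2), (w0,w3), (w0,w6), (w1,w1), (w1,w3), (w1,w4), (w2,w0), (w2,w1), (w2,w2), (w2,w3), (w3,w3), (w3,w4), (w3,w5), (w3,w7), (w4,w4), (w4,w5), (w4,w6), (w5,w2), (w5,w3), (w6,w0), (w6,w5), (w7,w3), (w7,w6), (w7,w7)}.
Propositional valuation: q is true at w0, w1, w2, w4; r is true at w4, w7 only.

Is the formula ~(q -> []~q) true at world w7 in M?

No

At w7: q -> []~q is true, so ~(q -> []~q) is false.
  At w7: q is false, []~q is true, so q -> []~q is true.
    At w7: []~q requires ~q at every successor {w3, w6, w7}.
      At w3: ~q is true.
      At w6: ~q is true.
      At w7: ~q is true.
    So []~q is true at w7.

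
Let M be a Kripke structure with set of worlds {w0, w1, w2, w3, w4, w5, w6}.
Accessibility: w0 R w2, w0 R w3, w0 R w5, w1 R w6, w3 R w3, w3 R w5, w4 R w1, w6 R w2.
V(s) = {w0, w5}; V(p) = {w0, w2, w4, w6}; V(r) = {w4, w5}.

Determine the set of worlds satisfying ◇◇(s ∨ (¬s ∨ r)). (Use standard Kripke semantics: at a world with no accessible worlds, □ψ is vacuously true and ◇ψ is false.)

w0, w1, w3, w4

Recall that ◇ψ holds at a world iff ψ holds at some accessible world.
Let φ = ◇◇(s ∨ (¬s ∨ r)). Evaluate φ at each world:
  w0 (successors {w2, w3, w5}): φ is true.
  w1 (successors {w6}): φ is true.
  w2 (successors ∅): φ is false.
  w3 (successors {w3, w5}): φ is true.
  w4 (successors {w1}): φ is true.
  w5 (successors ∅): φ is false.
  w6 (successors {w2}): φ is false.
For instance, at w3:
  At w3: ◇◇(s ∨ (¬s ∨ r)) requires ◇(s ∨ (¬s ∨ r)) at some successor in {w3, w5}.
    ◇(s ∨ (¬s ∨ r)) holds at w3, so ◇◇(s ∨ (¬s ∨ r)) is true at w3.
      At w3: ◇(s ∨ (¬s ∨ r)) requires s ∨ (¬s ∨ r) at some successor in {w3, w5}.
        s ∨ (¬s ∨ r) holds at w3, so ◇(s ∨ (¬s ∨ r)) is true at w3.
Satisfying worlds: {w0, w1, w3, w4}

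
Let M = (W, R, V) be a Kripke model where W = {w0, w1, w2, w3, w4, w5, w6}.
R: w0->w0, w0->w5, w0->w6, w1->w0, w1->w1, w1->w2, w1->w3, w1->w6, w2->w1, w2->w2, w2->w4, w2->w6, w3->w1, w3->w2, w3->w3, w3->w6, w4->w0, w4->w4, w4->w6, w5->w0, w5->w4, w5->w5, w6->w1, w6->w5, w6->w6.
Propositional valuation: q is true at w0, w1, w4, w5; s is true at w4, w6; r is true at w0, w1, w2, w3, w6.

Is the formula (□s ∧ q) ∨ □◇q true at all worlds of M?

Recall that □ψ holds at a world iff ψ holds at every accessible world, and ◇ψ holds iff ψ holds at some accessible world.
Let φ = (□s ∧ q) ∨ □◇q. Evaluate φ at each world:
  w0 (successors {w0, w5, w6}): φ is true.
  w1 (successors {w0, w1, w2, w3, w6}): φ is true.
  w2 (successors {w1, w2, w4, w6}): φ is true.
  w3 (successors {w1, w2, w3, w6}): φ is true.
  w4 (successors {w0, w4, w6}): φ is true.
  w5 (successors {w0, w4, w5}): φ is true.
  w6 (successors {w1, w5, w6}): φ is true.
For instance, at w4:
  At w4: □s ∧ q is false, □◇q is true, so (□s ∧ q) ∨ □◇q is true.
    At w4: □s is false, q is true, so □s ∧ q is false.
      At w4: □s requires s at every successor {w0, w4, w6}.
        s fails at w0, so □s is false at w4.
    At w4: □◇q requires ◇q at every successor {w0, w4, w6}.
      At w0: ◇q is true.
      At w4: ◇q is true.
      At w6: ◇q is true.
    So □◇q is true at w4.

Yes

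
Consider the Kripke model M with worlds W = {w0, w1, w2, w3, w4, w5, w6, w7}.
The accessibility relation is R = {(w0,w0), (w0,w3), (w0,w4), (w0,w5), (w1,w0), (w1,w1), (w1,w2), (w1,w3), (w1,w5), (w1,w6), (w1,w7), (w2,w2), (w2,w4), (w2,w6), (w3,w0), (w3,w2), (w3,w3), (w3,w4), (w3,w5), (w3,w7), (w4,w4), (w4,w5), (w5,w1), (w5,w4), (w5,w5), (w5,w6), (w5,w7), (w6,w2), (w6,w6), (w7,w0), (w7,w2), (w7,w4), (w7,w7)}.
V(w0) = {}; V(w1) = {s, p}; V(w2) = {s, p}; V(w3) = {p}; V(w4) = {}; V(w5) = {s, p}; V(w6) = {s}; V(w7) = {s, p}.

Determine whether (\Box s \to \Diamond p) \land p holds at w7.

Yes

Recall that \Box ψ holds at a world iff ψ holds at every accessible world, and \Diamond ψ holds iff ψ holds at some accessible world.
At w7: \Box s \to \Diamond p is true, p is true, so (\Box s \to \Diamond p) \land p is true.
  At w7: \Box s is false, \Diamond p is true, so \Box s \to \Diamond p is true.
    At w7: \Box s requires s at every successor {w0, w2, w4, w7}.
      s fails at w0, so \Box s is false at w7.
    At w7: \Diamond p requires p at some successor in {w0, w2, w4, w7}.
      p holds at w2, so \Diamond p is true at w7.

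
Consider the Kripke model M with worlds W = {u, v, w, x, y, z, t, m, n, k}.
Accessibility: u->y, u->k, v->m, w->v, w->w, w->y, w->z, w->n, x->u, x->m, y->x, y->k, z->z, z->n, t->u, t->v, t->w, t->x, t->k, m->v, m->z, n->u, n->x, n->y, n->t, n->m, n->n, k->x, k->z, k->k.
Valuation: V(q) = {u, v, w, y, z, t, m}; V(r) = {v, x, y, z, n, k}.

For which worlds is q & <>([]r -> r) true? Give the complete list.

Let φ = q & <>([]r -> r). Evaluate φ at each world:
  u (successors {y, k}): φ is true.
  v (successors {m}): φ is false.
  w (successors {v, w, y, z, n}): φ is true.
  x (successors {u, m}): φ is false.
  y (successors {x, k}): φ is true.
  z (successors {z, n}): φ is true.
  t (successors {u, v, w, x, k}): φ is true.
  m (successors {v, z}): φ is true.
  n (successors {u, x, y, t, m, n}): φ is false.
  k (successors {x, z, k}): φ is false.
For instance, at z:
  At z: q is true, <>([]r -> r) is true, so q & <>([]r -> r) is true.
    At z: <>([]r -> r) requires []r -> r at some successor in {z, n}.
      []r -> r holds at z, so <>([]r -> r) is true at z.
Satisfying worlds: {u, w, y, z, t, m}

u, w, y, z, t, m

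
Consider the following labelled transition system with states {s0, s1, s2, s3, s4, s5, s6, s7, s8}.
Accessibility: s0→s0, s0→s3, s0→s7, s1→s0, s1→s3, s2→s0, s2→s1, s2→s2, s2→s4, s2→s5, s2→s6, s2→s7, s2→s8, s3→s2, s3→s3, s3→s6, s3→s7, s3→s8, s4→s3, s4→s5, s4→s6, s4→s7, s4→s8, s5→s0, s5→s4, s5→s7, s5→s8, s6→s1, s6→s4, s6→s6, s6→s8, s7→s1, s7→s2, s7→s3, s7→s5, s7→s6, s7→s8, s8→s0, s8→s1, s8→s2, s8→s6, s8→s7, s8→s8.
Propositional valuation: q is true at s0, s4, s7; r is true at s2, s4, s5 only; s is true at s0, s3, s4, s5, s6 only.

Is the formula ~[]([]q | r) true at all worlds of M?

Yes

Let φ = ~[]([]q | r). Evaluate φ at each world:
  s0 (successors {s0, s3, s7}): φ is true.
  s1 (successors {s0, s3}): φ is true.
  s2 (successors {s0, s1, s2, s4, s5, s6, s7, s8}): φ is true.
  s3 (successors {s2, s3, s6, s7, s8}): φ is true.
  s4 (successors {s3, s5, s6, s7, s8}): φ is true.
  s5 (successors {s0, s4, s7, s8}): φ is true.
  s6 (successors {s1, s4, s6, s8}): φ is true.
  s7 (successors {s1, s2, s3, s5, s6, s8}): φ is true.
  s8 (successors {s0, s1, s2, s6, s7, s8}): φ is true.
For instance, at s3:
  At s3: []([]q | r) is false, so ~[]([]q | r) is true.
    At s3: []([]q | r) requires []q | r at every successor {s2, s3, s6, s7, s8}.
      []q | r fails at s3, so []([]q | r) is false at s3.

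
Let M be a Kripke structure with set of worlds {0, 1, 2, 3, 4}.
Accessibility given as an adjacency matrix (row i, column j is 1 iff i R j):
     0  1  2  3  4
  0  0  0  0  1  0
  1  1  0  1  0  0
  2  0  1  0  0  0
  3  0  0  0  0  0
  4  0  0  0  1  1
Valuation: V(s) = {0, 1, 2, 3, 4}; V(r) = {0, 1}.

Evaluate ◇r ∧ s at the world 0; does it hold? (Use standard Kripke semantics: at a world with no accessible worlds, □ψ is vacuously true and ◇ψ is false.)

No

At 0: ◇r is false, s is true, so ◇r ∧ s is false.
  At 0: ◇r requires r at some successor in {3}.
    At 3: r is false.
  So ◇r is false at 0.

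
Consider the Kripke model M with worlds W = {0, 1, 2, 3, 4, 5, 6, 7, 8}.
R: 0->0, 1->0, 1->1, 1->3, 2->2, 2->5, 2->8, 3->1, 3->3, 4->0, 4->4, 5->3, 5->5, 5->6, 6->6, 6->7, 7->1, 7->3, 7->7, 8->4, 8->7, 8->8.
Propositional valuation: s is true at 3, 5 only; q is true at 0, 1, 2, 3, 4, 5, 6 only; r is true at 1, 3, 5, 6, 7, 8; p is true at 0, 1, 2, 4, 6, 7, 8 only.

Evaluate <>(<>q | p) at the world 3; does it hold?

Yes

Recall that <>ψ holds at a world iff ψ holds at some accessible world.
At 3: <>(<>q | p) requires <>q | p at some successor in {1, 3}.
  <>q | p holds at 1, so <>(<>q | p) is true at 3.
    At 1: <>q is true, p is true, so <>q | p is true.
      At 1: <>q requires q at some successor in {0, 1, 3}.
        q holds at 0, so <>q is true at 1.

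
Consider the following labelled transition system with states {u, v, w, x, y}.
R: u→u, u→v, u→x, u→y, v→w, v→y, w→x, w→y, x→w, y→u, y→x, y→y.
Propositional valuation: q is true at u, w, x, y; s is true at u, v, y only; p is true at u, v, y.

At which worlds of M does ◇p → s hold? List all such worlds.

u, v, x, y

Let φ = ◇p → s. Evaluate φ at each world:
  u (successors {u, v, x, y}): φ is true.
  v (successors {w, y}): φ is true.
  w (successors {x, y}): φ is false.
  x (successors {w}): φ is true.
  y (successors {u, x, y}): φ is true.
For instance, at y:
  At y: ◇p is true, s is true, so ◇p → s is true.
    At y: ◇p requires p at some successor in {u, x, y}.
      p holds at u, so ◇p is true at y.
Satisfying worlds: {u, v, x, y}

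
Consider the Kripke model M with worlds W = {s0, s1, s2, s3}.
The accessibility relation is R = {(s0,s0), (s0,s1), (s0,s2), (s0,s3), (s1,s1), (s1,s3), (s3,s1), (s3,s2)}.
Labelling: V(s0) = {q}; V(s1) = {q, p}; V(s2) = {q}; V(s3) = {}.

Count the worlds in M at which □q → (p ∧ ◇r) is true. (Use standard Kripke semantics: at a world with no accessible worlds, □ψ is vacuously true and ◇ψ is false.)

Let φ = □q → (p ∧ ◇r). Evaluate φ at each world:
  s0 (successors {s0, s1, s2, s3}): φ is true.
  s1 (successors {s1, s3}): φ is true.
  s2 (successors ∅): φ is false.
  s3 (successors {s1, s2}): φ is false.
For instance, at s3:
  At s3: □q is true, p ∧ ◇r is false, so □q → (p ∧ ◇r) is false.
    At s3: □q requires q at every successor {s1, s2}.
      At s1: q is true.
      At s2: q is true.
    So □q is true at s3.
    At s3: p is false, ◇r is false, so p ∧ ◇r is false.
      At s3: ◇r requires r at some successor in {s1, s2}.
        At s1: r is false.
        At s2: r is false.
      So ◇r is false at s3.
Satisfying worlds: {s0, s1}

2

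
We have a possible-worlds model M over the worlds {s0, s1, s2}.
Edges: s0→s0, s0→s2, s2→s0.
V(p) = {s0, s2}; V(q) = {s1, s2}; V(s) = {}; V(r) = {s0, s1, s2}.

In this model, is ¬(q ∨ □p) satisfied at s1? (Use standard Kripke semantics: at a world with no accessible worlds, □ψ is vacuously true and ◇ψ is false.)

No

At s1: q ∨ □p is true, so ¬(q ∨ □p) is false.
  At s1: q is true, □p is true, so q ∨ □p is true.
    At s1: no accessible worlds, so □p holds vacuously.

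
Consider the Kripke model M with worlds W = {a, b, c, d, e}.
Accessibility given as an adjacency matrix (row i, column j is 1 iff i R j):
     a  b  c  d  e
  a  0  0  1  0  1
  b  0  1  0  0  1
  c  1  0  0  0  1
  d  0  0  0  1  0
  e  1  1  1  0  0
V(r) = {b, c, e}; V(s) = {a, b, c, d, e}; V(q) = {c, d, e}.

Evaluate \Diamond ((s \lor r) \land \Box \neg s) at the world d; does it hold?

No

Recall that \Box ψ holds at a world iff ψ holds at every accessible world, and \Diamond ψ holds iff ψ holds at some accessible world.
At d: \Diamond ((s \lor r) \land \Box \neg s) requires (s \lor r) \land \Box \neg s at some successor in {d}.
  At d: (s \lor r) \land \Box \neg s is false.
So \Diamond ((s \lor r) \land \Box \neg s) is false at d.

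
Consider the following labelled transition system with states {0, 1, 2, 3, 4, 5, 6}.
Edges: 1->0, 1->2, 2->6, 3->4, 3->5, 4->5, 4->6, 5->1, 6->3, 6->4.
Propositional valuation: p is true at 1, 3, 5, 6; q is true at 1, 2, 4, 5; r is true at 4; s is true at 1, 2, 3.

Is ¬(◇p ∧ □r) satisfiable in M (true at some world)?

Yes

Let φ = ¬(◇p ∧ □r). Evaluate φ at each world:
  0 (successors ∅): φ is true.
  1 (successors {0, 2}): φ is true.
  2 (successors {6}): φ is true.
  3 (successors {4, 5}): φ is true.
  4 (successors {5, 6}): φ is true.
  5 (successors {1}): φ is true.
  6 (successors {3, 4}): φ is true.
Detail at 0 (witness):
  At 0: ◇p ∧ □r is false, so ¬(◇p ∧ □r) is true.
    At 0: ◇p is false, □r is true, so ◇p ∧ □r is false.
      At 0: no accessible worlds, so ◇p is false.
      At 0: no accessible worlds, so □r holds vacuously.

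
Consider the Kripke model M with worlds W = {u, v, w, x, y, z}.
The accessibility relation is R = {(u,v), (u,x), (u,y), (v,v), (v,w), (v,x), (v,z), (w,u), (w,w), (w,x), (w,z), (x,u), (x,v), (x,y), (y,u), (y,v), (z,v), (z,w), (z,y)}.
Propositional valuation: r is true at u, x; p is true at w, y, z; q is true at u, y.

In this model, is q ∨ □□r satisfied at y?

Recall that □ψ holds at a world iff ψ holds at every accessible world, and ◇ψ holds iff ψ holds at some accessible world.
At y: q is true, □□r is false, so q ∨ □□r is true.
  At y: □□r requires □r at every successor {u, v}.
    □r fails at u, so □□r is false at y.
      At u: □r requires r at every successor {v, x, y}.
        r fails at v, so □r is false at u.

Yes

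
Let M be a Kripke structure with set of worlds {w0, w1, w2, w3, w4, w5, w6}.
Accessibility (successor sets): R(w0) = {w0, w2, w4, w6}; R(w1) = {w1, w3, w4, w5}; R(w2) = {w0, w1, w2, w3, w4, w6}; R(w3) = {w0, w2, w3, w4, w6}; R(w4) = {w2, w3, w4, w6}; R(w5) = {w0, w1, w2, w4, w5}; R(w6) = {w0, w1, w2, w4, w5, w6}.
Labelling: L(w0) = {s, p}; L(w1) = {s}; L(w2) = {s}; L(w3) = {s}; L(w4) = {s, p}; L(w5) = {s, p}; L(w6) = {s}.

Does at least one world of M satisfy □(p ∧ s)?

No

Let φ = □(p ∧ s). Evaluate φ at each world:
  w0 (successors {w0, w2, w4, w6}): φ is false.
  w1 (successors {w1, w3, w4, w5}): φ is false.
  w2 (successors {w0, w1, w2, w3, w4, w6}): φ is false.
  w3 (successors {w0, w2, w3, w4, w6}): φ is false.
  w4 (successors {w2, w3, w4, w6}): φ is false.
  w5 (successors {w0, w1, w2, w4, w5}): φ is false.
  w6 (successors {w0, w1, w2, w4, w5, w6}): φ is false.
For instance, at w0:
  At w0: □(p ∧ s) requires p ∧ s at every successor {w0, w2, w4, w6}.
    p ∧ s fails at w2, so □(p ∧ s) is false at w0.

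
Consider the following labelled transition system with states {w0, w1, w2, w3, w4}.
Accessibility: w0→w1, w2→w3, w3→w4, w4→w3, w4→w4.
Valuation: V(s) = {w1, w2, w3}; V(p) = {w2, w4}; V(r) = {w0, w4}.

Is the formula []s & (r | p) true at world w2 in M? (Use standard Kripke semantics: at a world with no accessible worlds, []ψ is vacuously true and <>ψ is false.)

Yes

At w2: []s is true, r | p is true, so []s & (r | p) is true.
  At w2: []s requires s at every successor {w3}.
    At w3: s is true.
  So []s is true at w2.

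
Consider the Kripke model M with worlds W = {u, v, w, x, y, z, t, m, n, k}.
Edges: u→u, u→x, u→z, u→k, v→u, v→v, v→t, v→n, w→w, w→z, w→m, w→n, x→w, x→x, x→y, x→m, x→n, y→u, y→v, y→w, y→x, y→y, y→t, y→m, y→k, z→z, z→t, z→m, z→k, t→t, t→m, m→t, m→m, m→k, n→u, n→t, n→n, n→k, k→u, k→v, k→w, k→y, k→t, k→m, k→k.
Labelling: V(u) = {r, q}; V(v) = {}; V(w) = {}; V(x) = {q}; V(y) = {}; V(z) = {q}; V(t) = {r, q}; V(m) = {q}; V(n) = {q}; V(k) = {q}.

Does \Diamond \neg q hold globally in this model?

No

Recall that \Diamond ψ holds at a world iff ψ holds at some accessible world.
Let φ = \Diamond \neg q. Evaluate φ at each world:
  u (successors {u, x, z, k}): φ is false.
  v (successors {u, v, t, n}): φ is true.
  w (successors {w, z, m, n}): φ is true.
  x (successors {w, x, y, m, n}): φ is true.
  y (successors {u, v, w, x, y, t, m, k}): φ is true.
  z (successors {z, t, m, k}): φ is false.
  t (successors {t, m}): φ is false.
  m (successors {t, m, k}): φ is false.
  n (successors {u, t, n, k}): φ is false.
  k (successors {u, v, w, y, t, m, k}): φ is true.
Detail at u (counterexample):
  At u: \Diamond \neg q requires \neg q at some successor in {u, x, z, k}.
    At u: \neg q is false.
    At x: \neg q is false.
    At z: \neg q is false.
    At k: \neg q is false.
  So \Diamond \neg q is false at u.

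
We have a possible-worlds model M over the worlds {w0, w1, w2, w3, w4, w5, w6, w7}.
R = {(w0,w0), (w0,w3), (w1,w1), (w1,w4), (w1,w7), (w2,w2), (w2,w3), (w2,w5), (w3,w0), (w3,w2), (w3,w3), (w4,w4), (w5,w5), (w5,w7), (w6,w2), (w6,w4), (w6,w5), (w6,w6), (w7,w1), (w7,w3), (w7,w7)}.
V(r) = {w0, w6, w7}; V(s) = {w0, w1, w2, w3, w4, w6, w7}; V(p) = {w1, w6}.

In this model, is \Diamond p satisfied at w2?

No

At w2: \Diamond p requires p at some successor in {w2, w3, w5}.
  At w2: p is false.
  At w3: p is false.
  At w5: p is false.
So \Diamond p is false at w2.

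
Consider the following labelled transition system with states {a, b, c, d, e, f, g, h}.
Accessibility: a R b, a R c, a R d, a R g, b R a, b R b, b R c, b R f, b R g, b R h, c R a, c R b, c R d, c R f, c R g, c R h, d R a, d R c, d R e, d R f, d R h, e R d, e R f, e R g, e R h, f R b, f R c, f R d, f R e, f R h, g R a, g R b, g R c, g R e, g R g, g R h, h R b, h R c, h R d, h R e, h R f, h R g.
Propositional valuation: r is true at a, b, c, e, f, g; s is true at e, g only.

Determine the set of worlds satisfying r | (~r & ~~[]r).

Recall that []ψ holds at a world iff ψ holds at every accessible world, and <>ψ holds iff ψ holds at some accessible world.
Let φ = r | (~r & ~~[]r). Evaluate φ at each world:
  a (successors {b, c, d, g}): φ is true.
  b (successors {a, b, c, f, g, h}): φ is true.
  c (successors {a, b, d, f, g, h}): φ is true.
  d (successors {a, c, e, f, h}): φ is false.
  e (successors {d, f, g, h}): φ is true.
  f (successors {b, c, d, e, h}): φ is true.
  g (successors {a, b, c, e, g, h}): φ is true.
  h (successors {b, c, d, e, f, g}): φ is false.
For instance, at d:
  At d: r is false, ~r & ~~[]r is false, so r | (~r & ~~[]r) is false.
    At d: ~r is true, ~~[]r is false, so ~r & ~~[]r is false.
      At d: ~[]r is true, so ~~[]r is false.
Satisfying worlds: {a, b, c, e, f, g}

a, b, c, e, f, g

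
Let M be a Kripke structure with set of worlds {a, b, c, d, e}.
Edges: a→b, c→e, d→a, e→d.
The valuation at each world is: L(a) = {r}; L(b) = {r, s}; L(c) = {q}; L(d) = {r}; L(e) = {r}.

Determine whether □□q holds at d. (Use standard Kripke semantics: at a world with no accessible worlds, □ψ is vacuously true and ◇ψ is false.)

Recall that □ψ holds at a world iff ψ holds at every accessible world, and ◇ψ holds iff ψ holds at some accessible world.
At d: □□q requires □q at every successor {a}.
  □q fails at a, so □□q is false at d.
    At a: □q requires q at every successor {b}.
      q fails at b, so □q is false at a.

No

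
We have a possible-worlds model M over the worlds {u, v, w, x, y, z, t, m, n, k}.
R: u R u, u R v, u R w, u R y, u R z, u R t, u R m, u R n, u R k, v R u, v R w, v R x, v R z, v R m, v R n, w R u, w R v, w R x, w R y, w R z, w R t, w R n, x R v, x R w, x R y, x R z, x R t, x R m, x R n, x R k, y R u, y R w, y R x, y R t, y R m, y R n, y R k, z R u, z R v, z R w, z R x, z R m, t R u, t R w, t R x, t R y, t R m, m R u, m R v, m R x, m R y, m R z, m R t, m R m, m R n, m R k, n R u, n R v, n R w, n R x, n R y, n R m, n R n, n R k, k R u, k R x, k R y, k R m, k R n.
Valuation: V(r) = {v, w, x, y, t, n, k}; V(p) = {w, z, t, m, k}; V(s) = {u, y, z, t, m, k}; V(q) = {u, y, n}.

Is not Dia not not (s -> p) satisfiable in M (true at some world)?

No

Let φ = not Dia not not (s -> p). Evaluate φ at each world:
  u (successors {u, v, w, y, z, t, m, n, k}): φ is false.
  v (successors {u, w, x, z, m, n}): φ is false.
  w (successors {u, v, x, y, z, t, n}): φ is false.
  x (successors {v, w, y, z, t, m, n, k}): φ is false.
  y (successors {u, w, x, t, m, n, k}): φ is false.
  z (successors {u, v, w, x, m}): φ is false.
  t (successors {u, w, x, y, m}): φ is false.
  m (successors {u, v, x, y, z, t, m, n, k}): φ is false.
  n (successors {u, v, w, x, y, m, n, k}): φ is false.
  k (successors {u, x, y, m, n}): φ is false.
For instance, at t:
  At t: Dia not not (s -> p) is true, so not Dia not not (s -> p) is false.
    At t: Dia not not (s -> p) requires not not (s -> p) at some successor in {u, w, x, y, m}.
      not not (s -> p) holds at w, so Dia not not (s -> p) is true at t.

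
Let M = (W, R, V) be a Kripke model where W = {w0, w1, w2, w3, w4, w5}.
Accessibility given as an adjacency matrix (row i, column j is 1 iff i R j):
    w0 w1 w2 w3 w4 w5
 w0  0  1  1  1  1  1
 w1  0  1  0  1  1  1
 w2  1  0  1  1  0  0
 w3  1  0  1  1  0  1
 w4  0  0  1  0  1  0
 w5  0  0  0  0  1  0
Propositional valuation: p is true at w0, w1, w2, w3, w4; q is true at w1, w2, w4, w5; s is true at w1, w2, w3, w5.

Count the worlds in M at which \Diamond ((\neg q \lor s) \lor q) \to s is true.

Recall that \Diamond ψ holds at a world iff ψ holds at some accessible world.
Let φ = \Diamond ((\neg q \lor s) \lor q) \to s. Evaluate φ at each world:
  w0 (successors {w1, w2, w3, w4, w5}): φ is false.
  w1 (successors {w1, w3, w4, w5}): φ is true.
  w2 (successors {w0, w2, w3}): φ is true.
  w3 (successors {w0, w2, w3, w5}): φ is true.
  w4 (successors {w2, w4}): φ is false.
  w5 (successors {w4}): φ is true.
For instance, at w1:
  At w1: \Diamond ((\neg q \lor s) \lor q) is true, s is true, so \Diamond ((\neg q \lor s) \lor q) \to s is true.
    At w1: \Diamond ((\neg q \lor s) \lor q) requires (\neg q \lor s) \lor q at some successor in {w1, w3, w4, w5}.
      (\neg q \lor s) \lor q holds at w1, so \Diamond ((\neg q \lor s) \lor q) is true at w1.
Satisfying worlds: {w1, w2, w3, w5}

4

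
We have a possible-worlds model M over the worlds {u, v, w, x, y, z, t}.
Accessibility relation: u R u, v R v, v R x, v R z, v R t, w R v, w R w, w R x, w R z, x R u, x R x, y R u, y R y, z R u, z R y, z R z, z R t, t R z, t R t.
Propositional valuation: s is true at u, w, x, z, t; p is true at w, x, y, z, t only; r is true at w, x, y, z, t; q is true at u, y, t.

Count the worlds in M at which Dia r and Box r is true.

Let φ = Dia r and Box r. Evaluate φ at each world:
  u (successors {u}): φ is false.
  v (successors {v, x, z, t}): φ is false.
  w (successors {v, w, x, z}): φ is false.
  x (successors {u, x}): φ is false.
  y (successors {u, y}): φ is false.
  z (successors {u, y, z, t}): φ is false.
  t (successors {z, t}): φ is true.
For instance, at v:
  At v: Dia r is true, Box r is false, so Dia r and Box r is false.
    At v: Dia r requires r at some successor in {v, x, z, t}.
      r holds at x, so Dia r is true at v.
    At v: Box r requires r at every successor {v, x, z, t}.
      r fails at v, so Box r is false at v.
Satisfying worlds: {t}

1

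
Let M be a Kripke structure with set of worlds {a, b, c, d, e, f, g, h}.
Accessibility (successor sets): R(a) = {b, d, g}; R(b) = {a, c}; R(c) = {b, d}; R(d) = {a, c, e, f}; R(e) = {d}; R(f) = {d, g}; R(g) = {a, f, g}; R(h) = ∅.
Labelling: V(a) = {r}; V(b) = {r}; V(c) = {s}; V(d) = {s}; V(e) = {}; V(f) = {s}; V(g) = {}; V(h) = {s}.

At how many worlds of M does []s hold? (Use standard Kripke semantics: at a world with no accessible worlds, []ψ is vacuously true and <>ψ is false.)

Let φ = []s. Evaluate φ at each world:
  a (successors {b, d, g}): φ is false.
  b (successors {a, c}): φ is false.
  c (successors {b, d}): φ is false.
  d (successors {a, c, e, f}): φ is false.
  e (successors {d}): φ is true.
  f (successors {d, g}): φ is false.
  g (successors {a, f, g}): φ is false.
  h (successors ∅): φ is true.
For instance, at e:
  At e: []s requires s at every successor {d}.
    At d: s is true.
  So []s is true at e.
Satisfying worlds: {e, h}

2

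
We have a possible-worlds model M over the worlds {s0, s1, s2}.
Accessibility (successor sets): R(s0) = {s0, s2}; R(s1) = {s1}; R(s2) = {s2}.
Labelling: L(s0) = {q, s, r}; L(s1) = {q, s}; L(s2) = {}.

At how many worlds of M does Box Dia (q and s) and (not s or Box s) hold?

1

Let φ = Box Dia (q and s) and (not s or Box s). Evaluate φ at each world:
  s0 (successors {s0, s2}): φ is false.
  s1 (successors {s1}): φ is true.
  s2 (successors {s2}): φ is false.
For instance, at s1:
  At s1: Box Dia (q and s) is true, not s or Box s is true, so Box Dia (q and s) and (not s or Box s) is true.
    At s1: Box Dia (q and s) requires Dia (q and s) at every successor {s1}.
      At s1: Dia (q and s) is true.
    So Box Dia (q and s) is true at s1.
    At s1: not s is false, Box s is true, so not s or Box s is true.
      At s1: Box s requires s at every successor {s1}.
        At s1: s is true.
      So Box s is true at s1.
Satisfying worlds: {s1}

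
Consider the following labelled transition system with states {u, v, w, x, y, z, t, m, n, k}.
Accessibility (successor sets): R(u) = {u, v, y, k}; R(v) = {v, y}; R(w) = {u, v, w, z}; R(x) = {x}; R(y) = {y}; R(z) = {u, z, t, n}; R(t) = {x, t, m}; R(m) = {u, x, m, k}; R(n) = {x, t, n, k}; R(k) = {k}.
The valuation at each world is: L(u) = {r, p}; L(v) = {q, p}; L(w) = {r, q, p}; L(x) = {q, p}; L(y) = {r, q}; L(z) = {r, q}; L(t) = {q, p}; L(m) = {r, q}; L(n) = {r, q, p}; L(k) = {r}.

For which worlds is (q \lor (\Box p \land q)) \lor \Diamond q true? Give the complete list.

u, v, w, x, y, z, t, m, n

Let φ = (q \lor (\Box p \land q)) \lor \Diamond q. Evaluate φ at each world:
  u (successors {u, v, y, k}): φ is true.
  v (successors {v, y}): φ is true.
  w (successors {u, v, w, z}): φ is true.
  x (successors {x}): φ is true.
  y (successors {y}): φ is true.
  z (successors {u, z, t, n}): φ is true.
  t (successors {x, t, m}): φ is true.
  m (successors {u, x, m, k}): φ is true.
  n (successors {x, t, n, k}): φ is true.
  k (successors {k}): φ is false.
For instance, at u:
  At u: q \lor (\Box p \land q) is false, \Diamond q is true, so (q \lor (\Box p \land q)) \lor \Diamond q is true.
    At u: q is false, \Box p \land q is false, so q \lor (\Box p \land q) is false.
      At u: \Box p is false, q is false, so \Box p \land q is false.
    At u: \Diamond q requires q at some successor in {u, v, y, k}.
      q holds at v, so \Diamond q is true at u.
Satisfying worlds: {u, v, w, x, y, z, t, m, n}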